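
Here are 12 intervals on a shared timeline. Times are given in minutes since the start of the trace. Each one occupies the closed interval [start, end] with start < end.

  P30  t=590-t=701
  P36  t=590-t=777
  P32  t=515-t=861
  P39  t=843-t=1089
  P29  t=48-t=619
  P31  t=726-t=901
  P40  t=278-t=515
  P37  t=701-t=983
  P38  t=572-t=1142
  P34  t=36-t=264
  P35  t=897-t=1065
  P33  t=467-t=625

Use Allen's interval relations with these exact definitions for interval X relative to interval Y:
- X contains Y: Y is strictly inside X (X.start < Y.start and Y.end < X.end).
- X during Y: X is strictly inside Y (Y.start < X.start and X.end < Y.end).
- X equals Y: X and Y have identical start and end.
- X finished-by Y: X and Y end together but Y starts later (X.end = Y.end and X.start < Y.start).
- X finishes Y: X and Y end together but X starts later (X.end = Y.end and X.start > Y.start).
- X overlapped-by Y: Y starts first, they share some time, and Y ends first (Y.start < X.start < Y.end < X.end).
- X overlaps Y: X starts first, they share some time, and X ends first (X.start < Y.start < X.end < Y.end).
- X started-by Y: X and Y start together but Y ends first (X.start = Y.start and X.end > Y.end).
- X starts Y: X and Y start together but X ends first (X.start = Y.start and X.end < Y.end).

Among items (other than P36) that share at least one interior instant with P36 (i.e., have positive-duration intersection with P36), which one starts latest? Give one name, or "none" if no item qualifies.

P31

Target P36 = [t=590, t=777].
P29 [t=48, t=619] → overlaps → candidate.
P30 [t=590, t=701] → starts → candidate.
P31 [t=726, t=901] → overlapped-by → candidate.
P32 [t=515, t=861] → contains → candidate.
P33 [t=467, t=625] → overlaps → candidate.
P34 [t=36, t=264] → before → excluded.
P35 [t=897, t=1065] → after → excluded.
P37 [t=701, t=983] → overlapped-by → candidate.
P38 [t=572, t=1142] → contains → candidate.
P39 [t=843, t=1089] → after → excluded.
P40 [t=278, t=515] → before → excluded.
Among candidates, latest start is t=726 → P31.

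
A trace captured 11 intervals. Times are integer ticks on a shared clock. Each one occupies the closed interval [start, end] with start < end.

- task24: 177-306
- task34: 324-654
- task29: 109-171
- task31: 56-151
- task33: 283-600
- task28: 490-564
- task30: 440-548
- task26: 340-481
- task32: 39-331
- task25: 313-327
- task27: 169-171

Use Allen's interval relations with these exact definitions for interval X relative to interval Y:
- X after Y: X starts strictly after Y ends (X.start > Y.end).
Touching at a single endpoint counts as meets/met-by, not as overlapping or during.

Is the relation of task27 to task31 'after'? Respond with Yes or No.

task27 = [169, 171], task31 = [56, 151].
Actual relation of task27 to task31: after.
Asked whether 'after' holds → Yes.

Yes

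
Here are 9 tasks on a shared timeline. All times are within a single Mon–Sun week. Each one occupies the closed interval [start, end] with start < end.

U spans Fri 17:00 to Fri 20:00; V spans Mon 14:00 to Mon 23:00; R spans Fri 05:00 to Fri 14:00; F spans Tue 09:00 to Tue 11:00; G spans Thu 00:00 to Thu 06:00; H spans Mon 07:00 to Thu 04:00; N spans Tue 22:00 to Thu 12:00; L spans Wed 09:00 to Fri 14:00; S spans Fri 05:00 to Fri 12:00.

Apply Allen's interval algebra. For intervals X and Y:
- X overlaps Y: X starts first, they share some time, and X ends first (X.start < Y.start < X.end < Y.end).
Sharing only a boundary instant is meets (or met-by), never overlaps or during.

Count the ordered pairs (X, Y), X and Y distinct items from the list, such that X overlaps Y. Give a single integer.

4

Checking all 72 ordered pairs for relation 'overlaps'; matching pairs in alphabetical order:
(H, G): H overlaps G ✓
(H, L): H overlaps L ✓
(H, N): H overlaps N ✓
(N, L): N overlaps L ✓
Count: 4.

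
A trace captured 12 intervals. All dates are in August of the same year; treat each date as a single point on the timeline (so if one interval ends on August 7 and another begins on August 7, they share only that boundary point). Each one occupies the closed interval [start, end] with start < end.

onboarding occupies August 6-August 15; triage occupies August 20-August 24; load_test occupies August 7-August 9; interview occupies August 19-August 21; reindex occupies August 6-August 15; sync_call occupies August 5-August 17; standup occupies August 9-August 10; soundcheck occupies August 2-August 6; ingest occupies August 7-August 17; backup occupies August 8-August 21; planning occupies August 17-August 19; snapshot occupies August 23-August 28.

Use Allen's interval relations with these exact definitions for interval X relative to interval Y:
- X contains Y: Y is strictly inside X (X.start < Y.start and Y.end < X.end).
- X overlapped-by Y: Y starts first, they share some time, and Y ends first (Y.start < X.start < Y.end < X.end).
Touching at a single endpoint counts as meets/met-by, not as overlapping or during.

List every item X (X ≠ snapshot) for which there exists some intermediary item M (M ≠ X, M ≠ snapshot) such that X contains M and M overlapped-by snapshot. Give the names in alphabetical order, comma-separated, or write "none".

none

Target snapshot = [August 23, August 28].
Intermediaries M with M overlapped-by snapshot: none.
Union: none.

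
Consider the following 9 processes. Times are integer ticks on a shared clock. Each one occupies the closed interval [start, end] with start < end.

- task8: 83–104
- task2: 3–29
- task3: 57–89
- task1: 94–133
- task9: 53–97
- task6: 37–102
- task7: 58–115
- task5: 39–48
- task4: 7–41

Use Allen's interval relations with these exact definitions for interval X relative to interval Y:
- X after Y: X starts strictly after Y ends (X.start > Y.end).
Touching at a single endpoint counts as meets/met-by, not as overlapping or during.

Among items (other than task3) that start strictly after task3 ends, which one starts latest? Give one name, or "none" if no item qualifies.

task1

Target task3 = [57, 89].
task1 [94, 133] → after → candidate.
task2 [3, 29] → before → excluded.
task4 [7, 41] → before → excluded.
task5 [39, 48] → before → excluded.
task6 [37, 102] → contains → excluded.
task7 [58, 115] → overlapped-by → excluded.
task8 [83, 104] → overlapped-by → excluded.
task9 [53, 97] → contains → excluded.
Among candidates, latest start is 94 → task1.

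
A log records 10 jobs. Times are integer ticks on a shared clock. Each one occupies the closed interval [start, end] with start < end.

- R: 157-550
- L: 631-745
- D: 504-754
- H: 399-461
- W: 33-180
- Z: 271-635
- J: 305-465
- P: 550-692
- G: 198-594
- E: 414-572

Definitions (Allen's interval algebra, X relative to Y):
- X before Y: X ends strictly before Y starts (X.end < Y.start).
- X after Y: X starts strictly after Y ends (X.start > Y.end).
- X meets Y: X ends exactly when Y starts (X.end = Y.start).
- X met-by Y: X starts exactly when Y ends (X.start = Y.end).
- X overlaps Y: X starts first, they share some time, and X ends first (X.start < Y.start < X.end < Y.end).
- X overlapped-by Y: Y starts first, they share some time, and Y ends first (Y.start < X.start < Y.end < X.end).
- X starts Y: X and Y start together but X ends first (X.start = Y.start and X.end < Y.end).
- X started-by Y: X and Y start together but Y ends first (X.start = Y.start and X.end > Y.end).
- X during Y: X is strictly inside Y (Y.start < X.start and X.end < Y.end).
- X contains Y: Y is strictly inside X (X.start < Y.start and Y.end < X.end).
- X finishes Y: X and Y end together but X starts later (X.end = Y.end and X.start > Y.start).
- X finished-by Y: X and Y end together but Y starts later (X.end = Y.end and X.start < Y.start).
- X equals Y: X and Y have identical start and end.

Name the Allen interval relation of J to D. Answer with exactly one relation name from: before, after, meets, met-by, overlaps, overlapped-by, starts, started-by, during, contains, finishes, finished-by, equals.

J = [305, 465]; D = [504, 754].
Compare endpoints: J.start < D.start, J.start < D.end, J.end < D.start, J.end < D.end.
That pattern is 'before'.

before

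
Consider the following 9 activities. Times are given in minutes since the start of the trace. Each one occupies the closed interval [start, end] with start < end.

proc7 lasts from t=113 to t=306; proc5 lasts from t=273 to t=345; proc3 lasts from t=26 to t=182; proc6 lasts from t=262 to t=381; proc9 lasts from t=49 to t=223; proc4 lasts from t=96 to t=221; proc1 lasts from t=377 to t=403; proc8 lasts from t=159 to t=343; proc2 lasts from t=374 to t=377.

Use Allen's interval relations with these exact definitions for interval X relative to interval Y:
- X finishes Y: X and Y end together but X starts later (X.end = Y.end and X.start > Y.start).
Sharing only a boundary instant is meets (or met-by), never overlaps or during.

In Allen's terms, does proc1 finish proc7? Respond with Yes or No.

proc1 = [t=377, t=403], proc7 = [t=113, t=306].
Actual relation of proc1 to proc7: after.
Asked whether 'finishes' holds → No.

No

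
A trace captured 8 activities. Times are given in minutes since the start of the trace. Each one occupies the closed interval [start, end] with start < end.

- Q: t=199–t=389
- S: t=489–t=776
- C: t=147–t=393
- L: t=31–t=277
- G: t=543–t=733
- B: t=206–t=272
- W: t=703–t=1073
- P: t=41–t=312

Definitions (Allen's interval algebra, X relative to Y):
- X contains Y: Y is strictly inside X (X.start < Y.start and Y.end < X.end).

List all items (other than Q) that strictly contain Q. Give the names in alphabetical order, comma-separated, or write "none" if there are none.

C

Target Q = [t=199, t=389].
B [t=206, t=272] → during → no.
C [t=147, t=393] → contains → yes.
G [t=543, t=733] → after → no.
L [t=31, t=277] → overlaps → no.
P [t=41, t=312] → overlaps → no.
S [t=489, t=776] → after → no.
W [t=703, t=1073] → after → no.
Result: C.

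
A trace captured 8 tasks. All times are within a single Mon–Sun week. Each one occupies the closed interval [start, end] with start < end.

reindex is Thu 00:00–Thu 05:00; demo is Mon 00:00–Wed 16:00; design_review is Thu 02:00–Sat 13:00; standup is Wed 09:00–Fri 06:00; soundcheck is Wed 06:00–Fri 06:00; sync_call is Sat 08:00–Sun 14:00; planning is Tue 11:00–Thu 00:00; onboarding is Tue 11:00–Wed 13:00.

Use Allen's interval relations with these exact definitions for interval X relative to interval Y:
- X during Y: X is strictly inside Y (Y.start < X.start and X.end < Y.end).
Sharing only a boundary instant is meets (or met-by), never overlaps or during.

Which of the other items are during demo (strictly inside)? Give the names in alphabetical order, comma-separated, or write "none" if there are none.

Target demo = [Mon 00:00, Wed 16:00].
design_review [Thu 02:00, Sat 13:00] → after → no.
onboarding [Tue 11:00, Wed 13:00] → during → yes.
planning [Tue 11:00, Thu 00:00] → overlapped-by → no.
reindex [Thu 00:00, Thu 05:00] → after → no.
soundcheck [Wed 06:00, Fri 06:00] → overlapped-by → no.
standup [Wed 09:00, Fri 06:00] → overlapped-by → no.
sync_call [Sat 08:00, Sun 14:00] → after → no.
Result: onboarding.

onboarding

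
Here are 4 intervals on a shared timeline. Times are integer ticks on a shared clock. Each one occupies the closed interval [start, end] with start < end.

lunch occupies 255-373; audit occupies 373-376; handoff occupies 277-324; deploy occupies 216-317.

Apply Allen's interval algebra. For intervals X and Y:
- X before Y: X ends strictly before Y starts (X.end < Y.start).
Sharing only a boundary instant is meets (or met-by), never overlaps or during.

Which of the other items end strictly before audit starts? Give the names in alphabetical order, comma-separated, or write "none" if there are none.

deploy, handoff

Target audit = [373, 376].
deploy [216, 317] → before → yes.
handoff [277, 324] → before → yes.
lunch [255, 373] → meets → no.
Result: deploy, handoff.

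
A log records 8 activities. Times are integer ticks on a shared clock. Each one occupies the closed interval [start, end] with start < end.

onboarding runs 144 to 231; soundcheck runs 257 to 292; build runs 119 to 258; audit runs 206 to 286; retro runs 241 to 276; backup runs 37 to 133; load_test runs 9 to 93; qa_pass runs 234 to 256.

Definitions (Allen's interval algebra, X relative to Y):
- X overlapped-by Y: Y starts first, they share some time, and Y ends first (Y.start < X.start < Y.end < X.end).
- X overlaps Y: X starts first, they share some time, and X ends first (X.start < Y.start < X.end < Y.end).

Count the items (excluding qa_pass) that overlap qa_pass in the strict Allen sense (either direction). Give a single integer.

1

Target qa_pass = [234, 256].
audit [206, 286] → contains → no.
backup [37, 133] → before → no.
build [119, 258] → contains → no.
load_test [9, 93] → before → no.
onboarding [144, 231] → before → no.
retro [241, 276] → overlapped-by → counts.
soundcheck [257, 292] → after → no.
Total: 1.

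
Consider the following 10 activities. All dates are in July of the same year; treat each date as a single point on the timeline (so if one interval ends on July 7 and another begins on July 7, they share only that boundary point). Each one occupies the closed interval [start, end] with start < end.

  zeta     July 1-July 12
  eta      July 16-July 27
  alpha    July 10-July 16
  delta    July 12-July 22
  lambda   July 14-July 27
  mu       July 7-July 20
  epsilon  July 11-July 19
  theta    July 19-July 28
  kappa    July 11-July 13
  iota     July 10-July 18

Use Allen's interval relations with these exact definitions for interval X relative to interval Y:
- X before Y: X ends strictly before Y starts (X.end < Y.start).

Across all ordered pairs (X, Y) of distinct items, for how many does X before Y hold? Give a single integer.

Checking all 90 ordered pairs for relation 'before'; matching pairs in alphabetical order:
(alpha, theta): alpha before theta ✓
(iota, theta): iota before theta ✓
(kappa, eta): kappa before eta ✓
(kappa, lambda): kappa before lambda ✓
(kappa, theta): kappa before theta ✓
(zeta, eta): zeta before eta ✓
(zeta, lambda): zeta before lambda ✓
(zeta, theta): zeta before theta ✓
Count: 8.

8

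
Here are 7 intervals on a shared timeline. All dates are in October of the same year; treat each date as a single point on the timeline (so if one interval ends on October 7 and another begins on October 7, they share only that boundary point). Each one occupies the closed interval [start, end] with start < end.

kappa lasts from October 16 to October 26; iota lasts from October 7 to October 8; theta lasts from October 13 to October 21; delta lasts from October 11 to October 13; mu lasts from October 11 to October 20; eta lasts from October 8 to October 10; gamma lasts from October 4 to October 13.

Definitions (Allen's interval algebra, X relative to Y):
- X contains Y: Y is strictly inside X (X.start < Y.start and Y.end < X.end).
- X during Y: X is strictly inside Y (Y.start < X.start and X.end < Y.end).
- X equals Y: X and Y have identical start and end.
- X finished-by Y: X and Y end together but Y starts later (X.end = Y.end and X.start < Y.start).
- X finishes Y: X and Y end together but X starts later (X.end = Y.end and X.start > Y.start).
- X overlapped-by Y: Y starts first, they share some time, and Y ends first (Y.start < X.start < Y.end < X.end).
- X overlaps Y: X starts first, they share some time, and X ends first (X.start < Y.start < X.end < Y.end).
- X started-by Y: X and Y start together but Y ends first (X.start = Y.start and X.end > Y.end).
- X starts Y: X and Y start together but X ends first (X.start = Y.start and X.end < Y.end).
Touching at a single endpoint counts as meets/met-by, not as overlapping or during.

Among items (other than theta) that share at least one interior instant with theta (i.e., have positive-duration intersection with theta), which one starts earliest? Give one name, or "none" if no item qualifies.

Target theta = [October 13, October 21].
delta [October 11, October 13] → meets → excluded.
eta [October 8, October 10] → before → excluded.
gamma [October 4, October 13] → meets → excluded.
iota [October 7, October 8] → before → excluded.
kappa [October 16, October 26] → overlapped-by → candidate.
mu [October 11, October 20] → overlaps → candidate.
Among candidates, earliest start is October 11 → mu.

mu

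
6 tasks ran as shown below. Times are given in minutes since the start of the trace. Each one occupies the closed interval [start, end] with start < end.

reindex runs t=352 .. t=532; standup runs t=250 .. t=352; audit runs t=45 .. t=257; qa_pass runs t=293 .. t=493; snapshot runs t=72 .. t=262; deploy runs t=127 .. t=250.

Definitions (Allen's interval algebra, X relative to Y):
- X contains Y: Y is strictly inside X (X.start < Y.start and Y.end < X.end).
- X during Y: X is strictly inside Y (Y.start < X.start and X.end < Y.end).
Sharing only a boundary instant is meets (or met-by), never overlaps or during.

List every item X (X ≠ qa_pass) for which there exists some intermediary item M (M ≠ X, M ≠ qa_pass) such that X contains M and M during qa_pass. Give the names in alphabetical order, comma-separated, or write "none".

none

Target qa_pass = [t=293, t=493].
Intermediaries M with M during qa_pass: none.
Union: none.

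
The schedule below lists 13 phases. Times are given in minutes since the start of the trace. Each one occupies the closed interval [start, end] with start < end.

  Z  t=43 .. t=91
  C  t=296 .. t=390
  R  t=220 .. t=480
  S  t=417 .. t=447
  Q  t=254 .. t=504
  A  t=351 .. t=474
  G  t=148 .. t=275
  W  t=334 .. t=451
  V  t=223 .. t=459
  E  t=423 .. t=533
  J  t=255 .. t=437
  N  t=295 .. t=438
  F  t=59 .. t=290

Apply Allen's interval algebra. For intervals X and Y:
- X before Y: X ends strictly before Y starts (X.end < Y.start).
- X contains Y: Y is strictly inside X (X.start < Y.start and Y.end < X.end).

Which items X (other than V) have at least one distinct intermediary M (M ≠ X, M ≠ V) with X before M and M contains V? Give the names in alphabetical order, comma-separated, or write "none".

Z

Target V = [t=223, t=459].
Intermediaries M with M contains V: R.
Via R — items with X before R: Z.
Union: Z.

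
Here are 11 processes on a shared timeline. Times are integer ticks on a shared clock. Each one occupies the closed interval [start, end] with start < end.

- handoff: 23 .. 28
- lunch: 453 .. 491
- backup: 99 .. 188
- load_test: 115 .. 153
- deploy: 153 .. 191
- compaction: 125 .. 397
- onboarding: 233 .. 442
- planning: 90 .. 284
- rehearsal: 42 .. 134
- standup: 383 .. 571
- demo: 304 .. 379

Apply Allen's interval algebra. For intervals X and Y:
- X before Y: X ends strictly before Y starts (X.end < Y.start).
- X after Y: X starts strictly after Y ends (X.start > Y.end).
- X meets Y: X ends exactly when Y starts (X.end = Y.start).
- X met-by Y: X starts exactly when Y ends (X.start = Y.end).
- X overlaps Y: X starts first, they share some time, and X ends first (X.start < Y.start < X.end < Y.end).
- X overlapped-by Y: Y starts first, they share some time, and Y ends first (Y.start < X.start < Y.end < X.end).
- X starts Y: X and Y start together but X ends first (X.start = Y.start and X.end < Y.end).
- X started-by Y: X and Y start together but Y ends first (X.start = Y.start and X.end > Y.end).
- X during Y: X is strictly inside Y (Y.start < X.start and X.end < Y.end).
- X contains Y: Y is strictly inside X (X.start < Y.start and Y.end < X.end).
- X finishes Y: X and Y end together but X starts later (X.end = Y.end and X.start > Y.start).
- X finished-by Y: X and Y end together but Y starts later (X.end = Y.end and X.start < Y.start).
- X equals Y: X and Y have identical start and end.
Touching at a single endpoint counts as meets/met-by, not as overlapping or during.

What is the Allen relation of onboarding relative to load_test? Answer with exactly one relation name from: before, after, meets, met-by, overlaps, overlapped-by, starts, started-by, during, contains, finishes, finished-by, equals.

onboarding = [233, 442]; load_test = [115, 153].
Compare endpoints: onboarding.start > load_test.start, onboarding.start > load_test.end, onboarding.end > load_test.start, onboarding.end > load_test.end.
That pattern is 'after'.

after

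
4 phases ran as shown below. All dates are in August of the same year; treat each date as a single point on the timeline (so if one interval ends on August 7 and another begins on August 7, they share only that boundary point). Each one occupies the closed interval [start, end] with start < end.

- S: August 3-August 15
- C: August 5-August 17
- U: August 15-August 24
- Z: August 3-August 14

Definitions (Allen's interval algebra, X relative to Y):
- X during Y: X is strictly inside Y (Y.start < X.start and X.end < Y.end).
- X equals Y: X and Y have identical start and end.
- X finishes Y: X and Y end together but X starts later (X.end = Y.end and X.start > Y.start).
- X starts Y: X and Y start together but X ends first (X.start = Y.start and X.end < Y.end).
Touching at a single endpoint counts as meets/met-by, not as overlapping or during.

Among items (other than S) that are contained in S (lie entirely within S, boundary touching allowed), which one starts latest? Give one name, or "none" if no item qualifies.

Target S = [August 3, August 15].
C [August 5, August 17] → overlapped-by → excluded.
U [August 15, August 24] → met-by → excluded.
Z [August 3, August 14] → starts → candidate.
Among candidates, latest start is August 3 → Z.

Z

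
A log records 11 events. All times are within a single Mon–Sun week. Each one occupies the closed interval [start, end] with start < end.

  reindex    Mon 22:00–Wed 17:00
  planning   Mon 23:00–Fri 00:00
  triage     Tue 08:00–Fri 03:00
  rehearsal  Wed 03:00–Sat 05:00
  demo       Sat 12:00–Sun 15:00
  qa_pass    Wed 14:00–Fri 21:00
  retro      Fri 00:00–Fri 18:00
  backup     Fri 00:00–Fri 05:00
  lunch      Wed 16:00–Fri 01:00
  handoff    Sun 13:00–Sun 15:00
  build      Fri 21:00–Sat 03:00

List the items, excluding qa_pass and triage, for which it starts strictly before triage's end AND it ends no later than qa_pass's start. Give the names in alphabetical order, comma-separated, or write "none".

none

Conditions: its start is strictly before triage's end (X.start < Fri 03:00) AND its end is no later than qa_pass's start (X.end <= Wed 14:00).
backup: start Fri 00:00 < Fri 03:00? ✓; end Fri 05:00 <= Wed 14:00? ✗ → no.
build: start Fri 21:00 < Fri 03:00? ✗; end Sat 03:00 <= Wed 14:00? ✗ → no.
demo: start Sat 12:00 < Fri 03:00? ✗; end Sun 15:00 <= Wed 14:00? ✗ → no.
handoff: start Sun 13:00 < Fri 03:00? ✗; end Sun 15:00 <= Wed 14:00? ✗ → no.
lunch: start Wed 16:00 < Fri 03:00? ✓; end Fri 01:00 <= Wed 14:00? ✗ → no.
planning: start Mon 23:00 < Fri 03:00? ✓; end Fri 00:00 <= Wed 14:00? ✗ → no.
rehearsal: start Wed 03:00 < Fri 03:00? ✓; end Sat 05:00 <= Wed 14:00? ✗ → no.
reindex: start Mon 22:00 < Fri 03:00? ✓; end Wed 17:00 <= Wed 14:00? ✗ → no.
retro: start Fri 00:00 < Fri 03:00? ✓; end Fri 18:00 <= Wed 14:00? ✗ → no.
Result: none.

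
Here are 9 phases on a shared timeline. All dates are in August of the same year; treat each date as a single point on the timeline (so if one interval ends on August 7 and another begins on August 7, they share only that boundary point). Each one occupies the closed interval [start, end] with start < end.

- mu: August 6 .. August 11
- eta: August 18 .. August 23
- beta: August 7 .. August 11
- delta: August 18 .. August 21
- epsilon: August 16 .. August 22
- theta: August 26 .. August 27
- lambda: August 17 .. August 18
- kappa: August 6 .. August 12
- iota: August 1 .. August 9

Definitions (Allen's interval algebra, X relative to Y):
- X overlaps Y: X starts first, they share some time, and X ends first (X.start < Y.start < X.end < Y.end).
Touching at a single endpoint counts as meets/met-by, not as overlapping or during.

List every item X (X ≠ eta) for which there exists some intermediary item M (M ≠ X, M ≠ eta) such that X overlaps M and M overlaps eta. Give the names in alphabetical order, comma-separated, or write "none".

Target eta = [August 18, August 23].
Intermediaries M with M overlaps eta: epsilon.
Via epsilon — items with X overlaps epsilon: none.
Union: none.

none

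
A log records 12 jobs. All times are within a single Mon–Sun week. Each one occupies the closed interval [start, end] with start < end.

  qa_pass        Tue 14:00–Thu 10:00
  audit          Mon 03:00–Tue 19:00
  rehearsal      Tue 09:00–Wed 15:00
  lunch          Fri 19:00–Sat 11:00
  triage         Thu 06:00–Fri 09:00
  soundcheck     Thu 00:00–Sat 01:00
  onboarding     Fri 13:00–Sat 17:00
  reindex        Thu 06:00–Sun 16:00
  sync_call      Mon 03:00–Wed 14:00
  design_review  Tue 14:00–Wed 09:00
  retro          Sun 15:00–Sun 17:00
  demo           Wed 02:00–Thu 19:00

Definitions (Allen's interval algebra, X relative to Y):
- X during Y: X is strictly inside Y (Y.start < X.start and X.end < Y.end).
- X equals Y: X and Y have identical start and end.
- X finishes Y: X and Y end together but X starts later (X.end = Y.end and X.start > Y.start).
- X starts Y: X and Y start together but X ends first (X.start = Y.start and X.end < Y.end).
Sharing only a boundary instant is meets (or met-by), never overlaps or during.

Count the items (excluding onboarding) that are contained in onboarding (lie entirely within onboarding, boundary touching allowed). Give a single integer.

Target onboarding = [Fri 13:00, Sat 17:00].
audit [Mon 03:00, Tue 19:00] → before → no.
demo [Wed 02:00, Thu 19:00] → before → no.
design_review [Tue 14:00, Wed 09:00] → before → no.
lunch [Fri 19:00, Sat 11:00] → during → counts.
qa_pass [Tue 14:00, Thu 10:00] → before → no.
rehearsal [Tue 09:00, Wed 15:00] → before → no.
reindex [Thu 06:00, Sun 16:00] → contains → no.
retro [Sun 15:00, Sun 17:00] → after → no.
soundcheck [Thu 00:00, Sat 01:00] → overlaps → no.
sync_call [Mon 03:00, Wed 14:00] → before → no.
triage [Thu 06:00, Fri 09:00] → before → no.
Total: 1.

1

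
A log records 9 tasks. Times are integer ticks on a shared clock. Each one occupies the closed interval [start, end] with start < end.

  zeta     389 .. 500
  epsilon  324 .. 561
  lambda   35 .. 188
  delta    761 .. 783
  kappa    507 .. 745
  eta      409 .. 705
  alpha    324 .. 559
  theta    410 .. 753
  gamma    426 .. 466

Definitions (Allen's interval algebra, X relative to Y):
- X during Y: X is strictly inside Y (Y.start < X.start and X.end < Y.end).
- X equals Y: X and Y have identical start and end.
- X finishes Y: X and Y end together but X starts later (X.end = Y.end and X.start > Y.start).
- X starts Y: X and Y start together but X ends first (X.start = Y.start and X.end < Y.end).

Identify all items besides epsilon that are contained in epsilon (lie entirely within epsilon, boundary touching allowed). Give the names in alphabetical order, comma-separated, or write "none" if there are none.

alpha, gamma, zeta

Target epsilon = [324, 561].
alpha [324, 559] → starts → yes.
delta [761, 783] → after → no.
eta [409, 705] → overlapped-by → no.
gamma [426, 466] → during → yes.
kappa [507, 745] → overlapped-by → no.
lambda [35, 188] → before → no.
theta [410, 753] → overlapped-by → no.
zeta [389, 500] → during → yes.
Result: alpha, gamma, zeta.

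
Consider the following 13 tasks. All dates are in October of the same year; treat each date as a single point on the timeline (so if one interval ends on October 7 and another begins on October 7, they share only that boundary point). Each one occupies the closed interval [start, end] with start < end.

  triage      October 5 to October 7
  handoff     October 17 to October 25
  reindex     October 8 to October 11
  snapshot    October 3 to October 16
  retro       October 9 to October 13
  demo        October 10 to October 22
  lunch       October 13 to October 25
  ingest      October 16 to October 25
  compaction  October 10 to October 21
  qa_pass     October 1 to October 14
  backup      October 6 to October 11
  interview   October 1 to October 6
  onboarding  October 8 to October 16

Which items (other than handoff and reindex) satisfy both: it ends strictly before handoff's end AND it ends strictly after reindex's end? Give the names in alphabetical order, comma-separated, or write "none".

compaction, demo, onboarding, qa_pass, retro, snapshot

Conditions: its end is strictly before handoff's end (X.end < October 25) AND its end is strictly after reindex's end (X.end > October 11).
backup: end October 11 < October 25? ✓; end October 11 > October 11? ✗ → no.
compaction: end October 21 < October 25? ✓; end October 21 > October 11? ✓ → yes.
demo: end October 22 < October 25? ✓; end October 22 > October 11? ✓ → yes.
ingest: end October 25 < October 25? ✗; end October 25 > October 11? ✓ → no.
interview: end October 6 < October 25? ✓; end October 6 > October 11? ✗ → no.
lunch: end October 25 < October 25? ✗; end October 25 > October 11? ✓ → no.
onboarding: end October 16 < October 25? ✓; end October 16 > October 11? ✓ → yes.
qa_pass: end October 14 < October 25? ✓; end October 14 > October 11? ✓ → yes.
retro: end October 13 < October 25? ✓; end October 13 > October 11? ✓ → yes.
snapshot: end October 16 < October 25? ✓; end October 16 > October 11? ✓ → yes.
triage: end October 7 < October 25? ✓; end October 7 > October 11? ✗ → no.
Result: compaction, demo, onboarding, qa_pass, retro, snapshot.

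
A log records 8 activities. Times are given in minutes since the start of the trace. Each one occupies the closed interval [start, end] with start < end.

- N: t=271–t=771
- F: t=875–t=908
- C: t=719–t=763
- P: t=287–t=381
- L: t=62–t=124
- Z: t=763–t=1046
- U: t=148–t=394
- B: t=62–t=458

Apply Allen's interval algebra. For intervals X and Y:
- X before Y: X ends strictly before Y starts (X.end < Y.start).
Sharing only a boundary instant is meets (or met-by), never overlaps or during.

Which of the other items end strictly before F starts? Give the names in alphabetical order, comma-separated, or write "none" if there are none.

Target F = [t=875, t=908].
B [t=62, t=458] → before → yes.
C [t=719, t=763] → before → yes.
L [t=62, t=124] → before → yes.
N [t=271, t=771] → before → yes.
P [t=287, t=381] → before → yes.
U [t=148, t=394] → before → yes.
Z [t=763, t=1046] → contains → no.
Result: B, C, L, N, P, U.

B, C, L, N, P, U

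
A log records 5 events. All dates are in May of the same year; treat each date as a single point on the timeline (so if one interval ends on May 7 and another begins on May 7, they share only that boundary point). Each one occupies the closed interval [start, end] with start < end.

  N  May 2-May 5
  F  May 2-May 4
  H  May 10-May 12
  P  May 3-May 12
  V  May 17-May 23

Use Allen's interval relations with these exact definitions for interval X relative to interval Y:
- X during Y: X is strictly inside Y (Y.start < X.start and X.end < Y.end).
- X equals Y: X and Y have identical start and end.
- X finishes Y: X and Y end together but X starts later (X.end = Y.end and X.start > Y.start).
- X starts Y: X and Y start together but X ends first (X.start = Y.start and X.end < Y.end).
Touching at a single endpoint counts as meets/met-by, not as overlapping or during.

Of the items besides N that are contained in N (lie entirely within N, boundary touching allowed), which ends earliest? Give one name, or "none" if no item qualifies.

F

Target N = [May 2, May 5].
F [May 2, May 4] → starts → candidate.
H [May 10, May 12] → after → excluded.
P [May 3, May 12] → overlapped-by → excluded.
V [May 17, May 23] → after → excluded.
Among candidates, earliest end is May 4 → F.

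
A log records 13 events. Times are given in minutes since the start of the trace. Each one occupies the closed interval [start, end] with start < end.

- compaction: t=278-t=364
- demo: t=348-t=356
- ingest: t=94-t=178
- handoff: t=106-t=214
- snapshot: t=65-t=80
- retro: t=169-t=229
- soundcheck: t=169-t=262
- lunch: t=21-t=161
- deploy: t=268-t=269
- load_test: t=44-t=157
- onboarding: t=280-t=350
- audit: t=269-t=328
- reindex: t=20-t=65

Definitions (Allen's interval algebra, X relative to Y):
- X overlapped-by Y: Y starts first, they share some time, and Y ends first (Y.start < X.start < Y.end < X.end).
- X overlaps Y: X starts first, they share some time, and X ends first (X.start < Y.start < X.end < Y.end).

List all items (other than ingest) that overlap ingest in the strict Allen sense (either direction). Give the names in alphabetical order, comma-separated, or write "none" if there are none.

Target ingest = [t=94, t=178].
audit [t=269, t=328] → after → no.
compaction [t=278, t=364] → after → no.
demo [t=348, t=356] → after → no.
deploy [t=268, t=269] → after → no.
handoff [t=106, t=214] → overlapped-by → yes.
load_test [t=44, t=157] → overlaps → yes.
lunch [t=21, t=161] → overlaps → yes.
onboarding [t=280, t=350] → after → no.
reindex [t=20, t=65] → before → no.
retro [t=169, t=229] → overlapped-by → yes.
snapshot [t=65, t=80] → before → no.
soundcheck [t=169, t=262] → overlapped-by → yes.
Result: handoff, load_test, lunch, retro, soundcheck.

handoff, load_test, lunch, retro, soundcheck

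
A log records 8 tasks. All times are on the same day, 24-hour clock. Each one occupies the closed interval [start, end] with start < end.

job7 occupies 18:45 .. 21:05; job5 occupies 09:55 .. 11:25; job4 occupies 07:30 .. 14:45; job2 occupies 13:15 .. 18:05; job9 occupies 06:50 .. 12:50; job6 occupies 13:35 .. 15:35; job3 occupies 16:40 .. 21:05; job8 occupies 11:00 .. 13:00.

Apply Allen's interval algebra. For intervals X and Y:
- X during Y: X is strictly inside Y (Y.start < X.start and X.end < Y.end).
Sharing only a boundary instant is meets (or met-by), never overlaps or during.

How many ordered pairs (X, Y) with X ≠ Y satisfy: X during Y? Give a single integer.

4

Checking all 56 ordered pairs for relation 'during'; matching pairs in alphabetical order:
(job5, job4): job5 during job4 ✓
(job5, job9): job5 during job9 ✓
(job6, job2): job6 during job2 ✓
(job8, job4): job8 during job4 ✓
Count: 4.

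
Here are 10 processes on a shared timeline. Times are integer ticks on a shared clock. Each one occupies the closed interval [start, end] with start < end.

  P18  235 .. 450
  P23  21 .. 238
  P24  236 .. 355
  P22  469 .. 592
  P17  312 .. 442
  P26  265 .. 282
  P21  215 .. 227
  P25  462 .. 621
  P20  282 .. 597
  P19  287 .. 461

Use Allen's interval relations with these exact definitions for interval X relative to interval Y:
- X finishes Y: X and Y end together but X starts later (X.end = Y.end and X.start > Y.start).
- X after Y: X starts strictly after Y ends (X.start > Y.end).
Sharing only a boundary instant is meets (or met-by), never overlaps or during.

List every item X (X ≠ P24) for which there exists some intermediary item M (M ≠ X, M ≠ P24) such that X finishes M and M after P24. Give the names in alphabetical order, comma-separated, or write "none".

none

Target P24 = [236, 355].
Intermediaries M with M after P24: P22, P25.
Via P22 — items with X finishes P22: none.
Via P25 — items with X finishes P25: none.
Union: none.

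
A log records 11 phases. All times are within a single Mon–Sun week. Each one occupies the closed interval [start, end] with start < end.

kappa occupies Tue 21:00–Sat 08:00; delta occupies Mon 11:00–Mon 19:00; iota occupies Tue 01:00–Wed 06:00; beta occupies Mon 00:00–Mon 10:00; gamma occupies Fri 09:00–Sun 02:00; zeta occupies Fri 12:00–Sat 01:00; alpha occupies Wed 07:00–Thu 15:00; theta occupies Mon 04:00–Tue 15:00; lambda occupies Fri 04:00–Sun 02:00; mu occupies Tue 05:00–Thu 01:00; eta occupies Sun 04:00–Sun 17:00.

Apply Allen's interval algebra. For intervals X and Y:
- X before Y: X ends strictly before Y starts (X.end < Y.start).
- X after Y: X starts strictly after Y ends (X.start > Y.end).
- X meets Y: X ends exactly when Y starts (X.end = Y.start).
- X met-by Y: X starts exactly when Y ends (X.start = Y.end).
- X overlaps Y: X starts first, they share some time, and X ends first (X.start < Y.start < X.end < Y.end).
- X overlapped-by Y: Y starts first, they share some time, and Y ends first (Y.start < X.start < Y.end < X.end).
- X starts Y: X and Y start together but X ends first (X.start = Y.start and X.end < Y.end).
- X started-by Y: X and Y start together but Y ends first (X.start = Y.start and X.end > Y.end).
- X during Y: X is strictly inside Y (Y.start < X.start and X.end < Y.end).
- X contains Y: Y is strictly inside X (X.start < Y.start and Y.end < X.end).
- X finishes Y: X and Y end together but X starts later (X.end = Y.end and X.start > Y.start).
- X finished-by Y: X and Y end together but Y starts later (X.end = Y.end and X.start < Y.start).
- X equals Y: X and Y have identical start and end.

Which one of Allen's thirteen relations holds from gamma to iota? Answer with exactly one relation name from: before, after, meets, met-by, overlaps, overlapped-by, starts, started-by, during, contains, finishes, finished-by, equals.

after

gamma = [Fri 09:00, Sun 02:00]; iota = [Tue 01:00, Wed 06:00].
Compare endpoints: gamma.start > iota.start, gamma.start > iota.end, gamma.end > iota.start, gamma.end > iota.end.
That pattern is 'after'.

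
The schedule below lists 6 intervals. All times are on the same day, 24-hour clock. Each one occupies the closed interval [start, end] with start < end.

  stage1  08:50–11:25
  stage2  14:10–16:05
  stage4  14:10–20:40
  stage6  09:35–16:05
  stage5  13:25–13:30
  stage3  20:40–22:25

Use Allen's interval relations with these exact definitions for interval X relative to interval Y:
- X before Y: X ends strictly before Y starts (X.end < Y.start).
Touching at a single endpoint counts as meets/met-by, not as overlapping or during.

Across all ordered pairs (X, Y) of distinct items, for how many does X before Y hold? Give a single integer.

Checking all 30 ordered pairs for relation 'before'; matching pairs in alphabetical order:
(stage1, stage2): stage1 before stage2 ✓
(stage1, stage3): stage1 before stage3 ✓
(stage1, stage4): stage1 before stage4 ✓
(stage1, stage5): stage1 before stage5 ✓
(stage2, stage3): stage2 before stage3 ✓
(stage5, stage2): stage5 before stage2 ✓
(stage5, stage3): stage5 before stage3 ✓
(stage5, stage4): stage5 before stage4 ✓
(stage6, stage3): stage6 before stage3 ✓
Count: 9.

9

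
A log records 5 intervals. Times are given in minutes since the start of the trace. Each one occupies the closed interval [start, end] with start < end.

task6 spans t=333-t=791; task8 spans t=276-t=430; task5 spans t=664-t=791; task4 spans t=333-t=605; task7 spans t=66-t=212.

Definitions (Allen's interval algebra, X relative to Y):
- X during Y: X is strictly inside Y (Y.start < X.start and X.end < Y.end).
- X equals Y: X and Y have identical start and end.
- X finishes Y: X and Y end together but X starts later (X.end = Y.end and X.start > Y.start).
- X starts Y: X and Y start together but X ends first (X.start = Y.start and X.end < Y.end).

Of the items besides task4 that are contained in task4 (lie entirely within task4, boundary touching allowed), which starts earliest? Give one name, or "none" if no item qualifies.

none

Target task4 = [t=333, t=605].
task5 [t=664, t=791] → after → excluded.
task6 [t=333, t=791] → started-by → excluded.
task7 [t=66, t=212] → before → excluded.
task8 [t=276, t=430] → overlaps → excluded.
No candidates → none.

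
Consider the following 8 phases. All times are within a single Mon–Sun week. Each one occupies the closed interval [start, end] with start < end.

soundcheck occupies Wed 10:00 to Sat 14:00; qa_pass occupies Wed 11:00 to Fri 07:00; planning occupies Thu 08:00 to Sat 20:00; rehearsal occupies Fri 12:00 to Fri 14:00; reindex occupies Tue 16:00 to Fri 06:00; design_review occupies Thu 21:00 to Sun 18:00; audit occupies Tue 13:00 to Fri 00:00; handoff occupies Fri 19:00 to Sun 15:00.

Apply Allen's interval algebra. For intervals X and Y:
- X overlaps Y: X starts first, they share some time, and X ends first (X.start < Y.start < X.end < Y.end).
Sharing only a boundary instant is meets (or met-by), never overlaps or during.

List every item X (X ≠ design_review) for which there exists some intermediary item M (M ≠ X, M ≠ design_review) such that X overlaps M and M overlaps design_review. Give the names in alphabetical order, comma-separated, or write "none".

audit, qa_pass, reindex, soundcheck

Target design_review = [Thu 21:00, Sun 18:00].
Intermediaries M with M overlaps design_review: audit, planning, qa_pass, reindex, soundcheck.
Via audit — items with X overlaps audit: none.
Via planning — items with X overlaps planning: audit, qa_pass, reindex, soundcheck.
Via qa_pass — items with X overlaps qa_pass: audit, reindex.
Via reindex — items with X overlaps reindex: audit.
Via soundcheck — items with X overlaps soundcheck: audit, reindex.
Union: audit, qa_pass, reindex, soundcheck.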